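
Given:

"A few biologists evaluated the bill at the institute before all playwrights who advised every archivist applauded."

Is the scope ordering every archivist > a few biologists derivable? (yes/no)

No

The target quantifier *every archivist* is part of the relative clause *who advised every archivist*, which is itself inside the adjunct *before all playwrights who advised every archivist applauded*.
Both the relative clause and the enclosing adjunct are scope islands; QR cannot cross either.
The inverse ordering *every archivist* > *a few biologists* is therefore underivable.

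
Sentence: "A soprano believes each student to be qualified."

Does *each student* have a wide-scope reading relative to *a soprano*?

The ECM infinitive is scope-transparent — *each student* is free to raise above *a soprano*.
Ordinary QR to a clause-peripheral position gives the wide-scope LF for the lower DP.
So *each student* > *a soprano* is among the available readings.

Yes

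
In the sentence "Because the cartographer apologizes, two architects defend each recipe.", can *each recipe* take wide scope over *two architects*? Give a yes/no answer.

Neither queried DP is inside the adjunct, so the adjunct-island constraint does not apply.
With no island boundary between them, the object can take inverse scope over the subject via ordinary QR within the clause.

Yes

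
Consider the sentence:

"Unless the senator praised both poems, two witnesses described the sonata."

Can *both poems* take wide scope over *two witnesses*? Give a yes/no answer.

*both poems* occurs within the adjunct clause *unless the senator praised both poems*.
Adjuncts are opaque for quantifier raising; a quantifier in an adjunct stays inside it.
The ordering *both poems* > *two witnesses* is therefore underivable.

No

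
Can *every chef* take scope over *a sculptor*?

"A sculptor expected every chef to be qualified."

Yes

This is an ECM construction: *every chef* is the infinitival subject, Case-marked by the matrix verb, and the infinitive is transparent for QR.
No island intervenes, so both surface and inverse scope are derivable.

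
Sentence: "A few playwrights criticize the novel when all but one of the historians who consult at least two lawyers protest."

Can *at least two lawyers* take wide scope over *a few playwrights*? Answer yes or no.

*at least two lawyers* is embedded in the relative clause *who consult at least two lawyers*, which is itself inside the adjunct *when all but one of the historians who consult at least two lawyers protest*.
The quantifier would have to escape first the RC and then the adjunct — two independent island violations.
So *at least two lawyers* cannot raise high enough to outscope *a few playwrights*; only the surface ordering *a few playwrights* > *at least two lawyers* is available.

No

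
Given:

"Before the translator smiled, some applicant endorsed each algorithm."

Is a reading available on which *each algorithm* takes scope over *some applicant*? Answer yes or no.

Yes

The adjunct island is irrelevant here — *each algorithm* and *some applicant* are both in the matrix clause.
With no island boundary between them, the object can take inverse scope over the subject via ordinary QR within the clause.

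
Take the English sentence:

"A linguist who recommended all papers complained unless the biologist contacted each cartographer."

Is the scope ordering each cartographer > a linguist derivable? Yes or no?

No

*each cartographer* is embedded in the adjunct clause *unless the biologist contacted each cartographer*.
Since the clause is an adjunct (not a complement), the Adjunct Condition blocks QR across its edge.
There is no licit LF on which *each cartographer* c-commands *a linguist*.
(Only the surface reading survives: one fixed linguist with respect to all the relevant cartographers.)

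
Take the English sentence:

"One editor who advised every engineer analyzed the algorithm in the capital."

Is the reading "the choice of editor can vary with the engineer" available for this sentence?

No

This is the *every engineer* > *one editor* reading.
*every engineer* is embedded in the relative clause *who advised every engineer*.
The relative clause forms an island for QR, so the quantifier is confined to the head noun's restrictor.
*every engineer* is confined to the island and cannot take scope over *one editor*.
(Only the surface reading survives: one fixed editor with respect to all the relevant engineers.)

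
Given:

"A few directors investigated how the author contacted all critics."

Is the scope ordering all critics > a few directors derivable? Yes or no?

Structurally, *all critics* is inside the embedded question *how the author contacted all critics*.
QR across an interrogative CP boundary is ruled out as a wh-island violation.
*all critics* is confined to the island and cannot take scope over *a few directors*.

No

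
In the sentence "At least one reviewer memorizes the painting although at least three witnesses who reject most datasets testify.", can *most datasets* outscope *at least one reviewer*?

*most datasets* is embedded in the relative clause *who reject most datasets*, which is itself inside the adjunct *although at least three witnesses who reject most datasets testify*.
Two island boundaries intervene — the relative clause and the adjunct. Either alone would block QR.
*most datasets* > *at least one reviewer* would require crossing that boundary, which is illicit.
(Only the surface reading survives: one fixed reviewer with respect to all the relevant datasets.)

No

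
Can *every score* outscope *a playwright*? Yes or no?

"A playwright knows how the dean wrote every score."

No

The DP *every score* is contained in the embedded question *how the dean wrote every score*.
The wh-island constraint blocks QR out of an embedded interrogative.
*every score* > *a playwright* would require crossing that boundary, which is illicit.
(Only the surface reading survives: one fixed playwright with respect to all the relevant scores.)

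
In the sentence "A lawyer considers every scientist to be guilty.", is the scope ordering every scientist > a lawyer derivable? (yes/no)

*every scientist* is the subject of an ECM infinitive — the infinitival complement of an ECM verb is not a scope island, so *every scientist* can raise into the matrix clause.
With no island boundary between them, the object can take inverse scope over the subject via ordinary QR within the clause.

Yes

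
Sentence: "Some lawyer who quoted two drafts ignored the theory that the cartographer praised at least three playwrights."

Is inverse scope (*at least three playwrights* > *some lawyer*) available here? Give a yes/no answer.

No

The DP *at least three playwrights* is contained in the complex NP *the theory that the cartographer praised at least three playwrights*.
The Complex NP Constraint bars QR out of the complement clause of a noun.
So *at least three playwrights* cannot raise high enough to outscope *some lawyer*; only the surface ordering *some lawyer* > *at least three playwrights* is available.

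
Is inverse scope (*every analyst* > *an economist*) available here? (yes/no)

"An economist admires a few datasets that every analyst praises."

No

The DP *every analyst* is contained in the relative clause *that every analyst praises* modifying *a few datasets*.
The relative clause forms an island for QR, so the quantifier is confined to the head noun's restrictor.
Hence only narrow scope for *every analyst* (under *an economist*) survives.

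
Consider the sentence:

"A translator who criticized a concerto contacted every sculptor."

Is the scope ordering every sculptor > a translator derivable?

Yes

*every sculptor* is a matrix argument; only *a translator* is modified by the relative clause *who criticized a concerto*, so the RC island is irrelevant to the target quantifier.
Nothing blocks QR of the lower DP to a position above the higher one, so inverse scope is available.
Both orderings are possible: *a translator* > *every sculptor* and *every sculptor* > *a translator*.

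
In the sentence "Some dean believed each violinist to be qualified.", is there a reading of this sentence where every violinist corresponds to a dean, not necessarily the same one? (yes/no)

This is the *each violinist* > *some dean* reading.
This is an ECM construction: *each violinist* is the infinitival subject, Case-marked by the matrix verb, and the infinitive is transparent for QR.
Ordinary QR to a clause-peripheral position gives the wide-scope LF for the lower DP.
The sentence is scopally ambiguous between *some dean* > *each violinist* and *each violinist* > *some dean*.

Yes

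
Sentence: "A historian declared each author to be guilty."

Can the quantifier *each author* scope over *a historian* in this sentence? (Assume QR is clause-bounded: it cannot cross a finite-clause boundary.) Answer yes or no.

ECM infinitives lack a CP barrier, so *each author* can QR over the matrix subject *a historian*.
No island intervenes, so both surface and inverse scope are derivable.

Yes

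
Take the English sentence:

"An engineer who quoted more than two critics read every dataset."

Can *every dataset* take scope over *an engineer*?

Yes

*every dataset* sits in the matrix clause, not in the relative clause on *an engineer*.
Nothing blocks QR of the lower DP to a position above the higher one, so inverse scope is available.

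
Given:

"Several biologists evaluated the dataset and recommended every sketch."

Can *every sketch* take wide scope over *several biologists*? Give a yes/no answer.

No

*every sketch* sits inside one conjunct of the coordinate structure (*recommended every sketch*).
Asymmetric QR out of one conjunct violates the Coordinate Structure Constraint.
Hence only narrow scope for *every sketch* (under *several biologists*) survives.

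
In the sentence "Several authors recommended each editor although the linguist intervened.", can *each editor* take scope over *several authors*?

Although there is an adjunct clause, *each editor* is in the main clause, not inside the adjunct.
Since no island is crossed, the inverse ordering is licensed alongside surface scope.

Yes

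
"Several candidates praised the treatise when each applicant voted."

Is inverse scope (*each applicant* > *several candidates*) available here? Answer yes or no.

*each applicant* sits inside the adjunct clause *when each applicant voted*.
The adjunct-island constraint bars QR out of an adverbial clause.
The inverse ordering *each applicant* > *several candidates* is therefore underivable.

No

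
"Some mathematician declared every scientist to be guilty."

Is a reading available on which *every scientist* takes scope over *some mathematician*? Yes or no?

Yes

*every scientist* is an ECM subject; ECM complements are not islands, and the embedded quantifier may take matrix scope.
Since no island is crossed, the inverse ordering is licensed alongside surface scope.
Both orderings are possible: *some mathematician* > *every scientist* and *every scientist* > *some mathematician*.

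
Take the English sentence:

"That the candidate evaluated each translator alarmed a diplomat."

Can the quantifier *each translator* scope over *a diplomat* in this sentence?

No

The target quantifier *each translator* is part of the sentential subject *that the candidate evaluated each translator*.
Clausal subjects are scope islands; QR from inside the subject into the matrix is barred.
The ordering *each translator* > *a diplomat* is therefore underivable.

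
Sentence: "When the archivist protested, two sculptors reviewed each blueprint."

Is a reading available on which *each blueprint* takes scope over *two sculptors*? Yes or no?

The adjunct clause does not contain *each blueprint*, which is the matrix object.
With no island boundary between them, the object can take inverse scope over the subject via ordinary QR within the clause.

Yes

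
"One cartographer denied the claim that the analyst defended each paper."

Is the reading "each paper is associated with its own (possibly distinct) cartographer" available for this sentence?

No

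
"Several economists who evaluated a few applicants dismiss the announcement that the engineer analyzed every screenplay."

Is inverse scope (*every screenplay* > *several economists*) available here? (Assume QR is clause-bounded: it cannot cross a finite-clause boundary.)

No

Structurally, *every screenplay* is inside the complex NP *the announcement that the engineer analyzed every screenplay*.
Noun-complement clauses are scope islands (the Complex NP Constraint): a quantifier inside one cannot scope into the matrix.
Hence only narrow scope for *every screenplay* (under *several economists*) survives.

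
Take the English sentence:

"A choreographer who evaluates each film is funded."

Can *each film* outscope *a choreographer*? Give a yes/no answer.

*each film* is embedded in the relative clause *who evaluates each film*.
Relative clauses block scope extraction: QR cannot target a position outside the modified NP.
So *each film* cannot raise high enough to outscope *a choreographer*; only the surface ordering *a choreographer* > *each film* is available.

No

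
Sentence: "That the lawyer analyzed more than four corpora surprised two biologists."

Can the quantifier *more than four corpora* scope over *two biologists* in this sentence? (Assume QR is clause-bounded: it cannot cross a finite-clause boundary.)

No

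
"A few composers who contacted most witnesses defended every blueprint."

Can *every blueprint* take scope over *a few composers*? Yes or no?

Yes

*every blueprint* is a matrix argument; only *a few composers* is modified by the relative clause *who contacted most witnesses*, so the RC island is irrelevant to the target quantifier.
Ordinary QR to a clause-peripheral position gives the wide-scope LF for the lower DP.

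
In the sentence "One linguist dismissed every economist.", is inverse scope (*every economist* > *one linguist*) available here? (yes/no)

*every economist* is the matrix object and *one linguist* the matrix subject; the two are clausemates.
Since no island is crossed, the inverse ordering is licensed alongside surface scope.

Yes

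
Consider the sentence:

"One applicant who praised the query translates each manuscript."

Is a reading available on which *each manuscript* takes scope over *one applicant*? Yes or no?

The RC *who praised the query* is an island, but *each manuscript* is not inside it — it is the matrix object, a clausemate of *one applicant*.
Clause-internal QR can adjoin the lower DP above the subject, yielding the inverse reading.

Yes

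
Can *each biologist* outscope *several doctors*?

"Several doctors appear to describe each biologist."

Raising constructions are monoclausal for scope purposes; *each biologist* is not separated from *several doctors* by any island.
Ordinary QR to a clause-peripheral position gives the wide-scope LF for the lower DP.

Yes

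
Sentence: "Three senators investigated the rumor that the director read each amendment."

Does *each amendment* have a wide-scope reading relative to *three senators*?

No

The target quantifier *each amendment* is part of the complex NP *the rumor that the director read each amendment*.
Noun-complement clauses are scope islands (the Complex NP Constraint): a quantifier inside one cannot scope into the matrix.
So *each amendment* cannot raise to a position above *three senators*.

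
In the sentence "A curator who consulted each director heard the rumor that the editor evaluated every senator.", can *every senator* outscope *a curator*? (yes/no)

The target quantifier *every senator* is part of the complex NP *the rumor that the editor evaluated every senator*.
A that-clause complement to a noun is an island; QR cannot cross the NP boundary.
*every senator* is confined to the island and cannot take scope over *a curator*.
(Only the surface reading survives: one fixed curator with respect to all the relevant senators.)

No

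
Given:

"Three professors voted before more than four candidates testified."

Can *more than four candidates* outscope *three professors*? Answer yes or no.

*more than four candidates* occurs within the adjunct clause *before more than four candidates testified*.
Adjuncts are opaque for quantifier raising; a quantifier in an adjunct stays inside it.
So the wide-scope reading for *more than four candidates* is blocked.

No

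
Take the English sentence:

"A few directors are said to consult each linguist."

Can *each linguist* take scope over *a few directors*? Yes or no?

Infinitival complements of raising predicates do not block QR; *each linguist* and *a few directors* are effectively clausemates.
Ordinary QR to a clause-peripheral position gives the wide-scope LF for the lower DP.

Yes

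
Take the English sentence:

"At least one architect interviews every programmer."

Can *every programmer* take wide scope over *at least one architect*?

Both DPs are arguments of the same predicate; there is no clause or island boundary between them.
Nothing blocks QR of the lower DP to a position above the higher one, so inverse scope is available.

Yes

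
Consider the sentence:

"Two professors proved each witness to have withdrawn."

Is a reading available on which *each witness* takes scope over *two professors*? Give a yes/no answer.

Yes

ECM infinitives lack a CP barrier, so *each witness* can QR over the matrix subject *two professors*.
QR within a single clause is free, so the lower quantifier may take scope over the higher one.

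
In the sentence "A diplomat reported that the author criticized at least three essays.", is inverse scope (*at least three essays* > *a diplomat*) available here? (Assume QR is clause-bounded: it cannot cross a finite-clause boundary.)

*at least three essays* sits inside the finite complement clause *that the author criticized at least three essays*.
QR is clause-bounded, so the finite complement is a scope island for the embedded quantifier.
So *at least three essays* cannot raise high enough to outscope *a diplomat*; only the surface ordering *a diplomat* > *at least three essays* is available.
(Only the surface reading survives: one fixed diplomat with respect to all the relevant essays.)

No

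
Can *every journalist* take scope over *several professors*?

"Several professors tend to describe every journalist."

Yes

*every journalist* is inside a raising infinitive, which is transparent to QR (no CP barrier), so it behaves as a matrix argument.
QR within a single clause is free, so the lower quantifier may take scope over the higher one.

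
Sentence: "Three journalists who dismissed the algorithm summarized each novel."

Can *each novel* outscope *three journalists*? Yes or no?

Yes

*each novel* sits in the matrix clause, not in the relative clause on *three journalists*.
Clause-internal QR can adjoin the lower DP above the subject, yielding the inverse reading.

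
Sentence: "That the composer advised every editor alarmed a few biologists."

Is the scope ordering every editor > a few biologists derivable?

No

*every editor* is embedded in the sentential subject *that the composer advised every editor*.
Sentential subjects are islands: a quantifier inside the subject clause cannot raise over the matrix predicate.
The ordering *every editor* > *a few biologists* is therefore underivable.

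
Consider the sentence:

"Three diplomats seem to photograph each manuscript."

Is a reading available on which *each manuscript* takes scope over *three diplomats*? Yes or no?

Yes

*each manuscript* is inside a raising infinitive, which is transparent to QR (no CP barrier), so it behaves as a matrix argument.
No island intervenes, so both surface and inverse scope are derivable.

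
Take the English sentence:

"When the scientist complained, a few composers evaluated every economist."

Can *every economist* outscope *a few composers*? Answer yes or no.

Yes

Although there is an adjunct clause, *every economist* is in the main clause, not inside the adjunct.
Since no island is crossed, the inverse ordering is licensed alongside surface scope.
Both orderings are possible: *a few composers* > *every economist* and *every economist* > *a few composers*.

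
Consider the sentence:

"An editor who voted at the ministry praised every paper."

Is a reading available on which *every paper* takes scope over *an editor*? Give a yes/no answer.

Yes

*every paper* sits in the matrix clause, not in the relative clause on *an editor*.
Nothing blocks QR of the lower DP to a position above the higher one, so inverse scope is available.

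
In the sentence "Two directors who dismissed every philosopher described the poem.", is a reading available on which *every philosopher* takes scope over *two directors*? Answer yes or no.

No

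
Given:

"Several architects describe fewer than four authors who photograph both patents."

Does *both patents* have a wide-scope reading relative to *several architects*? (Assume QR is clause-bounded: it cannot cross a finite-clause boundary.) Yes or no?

The DP *both patents* is contained in the relative clause *who photograph both patents* modifying *fewer than four authors*.
Quantifiers inside a relative clause are trapped there; the RC boundary blocks QR.
There is no licit LF on which *both patents* c-commands *several architects*.

No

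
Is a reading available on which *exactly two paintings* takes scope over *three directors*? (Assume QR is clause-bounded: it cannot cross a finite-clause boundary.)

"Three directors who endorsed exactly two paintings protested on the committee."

No

The target quantifier *exactly two paintings* is part of the relative clause *who endorsed exactly two paintings*.
QR out of a relative clause is ruled out by the relative-clause island constraint.
Hence only narrow scope for *exactly two paintings* (under *three directors*) survives.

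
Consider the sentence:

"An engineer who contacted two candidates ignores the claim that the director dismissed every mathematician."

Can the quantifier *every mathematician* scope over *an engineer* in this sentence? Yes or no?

No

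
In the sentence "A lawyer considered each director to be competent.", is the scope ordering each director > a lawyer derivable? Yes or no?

*each director* is an ECM subject; ECM complements are not islands, and the embedded quantifier may take matrix scope.
Clause-internal QR can adjoin the lower DP above the subject, yielding the inverse reading.
So *each director* > *a lawyer* is among the available readings.

Yes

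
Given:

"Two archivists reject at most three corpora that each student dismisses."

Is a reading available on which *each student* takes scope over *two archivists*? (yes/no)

Structurally, *each student* is inside the relative clause *that each student dismisses* modifying *at most three corpora*.
Relative clauses block scope extraction: QR cannot target a position outside the modified NP.
So *each student* cannot raise to a position above *two archivists*.

No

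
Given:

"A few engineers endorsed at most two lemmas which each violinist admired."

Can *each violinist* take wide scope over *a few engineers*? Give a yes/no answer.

The target quantifier *each violinist* is part of the relative clause *which each violinist admired* modifying *at most two lemmas*.
QR out of a relative clause is ruled out by the relative-clause island constraint.
The inverse ordering *each violinist* > *a few engineers* is therefore underivable.

No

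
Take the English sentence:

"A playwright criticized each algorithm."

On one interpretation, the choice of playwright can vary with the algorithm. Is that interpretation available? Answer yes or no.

Yes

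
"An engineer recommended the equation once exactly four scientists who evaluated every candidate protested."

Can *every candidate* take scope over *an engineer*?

No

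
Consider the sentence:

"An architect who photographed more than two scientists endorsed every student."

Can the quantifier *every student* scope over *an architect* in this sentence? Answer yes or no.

Yes

*every student* is a matrix argument; only *an architect* is modified by the relative clause *who photographed more than two scientists*, so the RC island is irrelevant to the target quantifier.
Since no island is crossed, the inverse ordering is licensed alongside surface scope.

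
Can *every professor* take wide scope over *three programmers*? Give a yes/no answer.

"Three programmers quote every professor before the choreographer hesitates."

Yes

Although there is an adjunct clause, *every professor* is in the main clause, not inside the adjunct.
No island intervenes, so both surface and inverse scope are derivable.
The sentence is scopally ambiguous between *three programmers* > *every professor* and *every professor* > *three programmers*.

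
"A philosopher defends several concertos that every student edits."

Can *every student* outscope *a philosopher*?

*every student* is embedded in the relative clause *that every student edits* modifying *several concertos*.
A relative clause is a scope island — quantifier raising cannot cross its boundary.
*every student* is confined to the island and cannot take scope over *a philosopher*.

No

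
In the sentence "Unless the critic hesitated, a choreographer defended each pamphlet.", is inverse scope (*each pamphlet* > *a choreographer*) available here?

Although there is an adjunct clause, *each pamphlet* is in the main clause, not inside the adjunct.
Ordinary QR to a clause-peripheral position gives the wide-scope LF for the lower DP.

Yes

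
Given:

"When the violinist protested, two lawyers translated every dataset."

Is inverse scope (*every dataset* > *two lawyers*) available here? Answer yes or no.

Yes

The adjunct island is irrelevant here — *every dataset* and *two lawyers* are both in the matrix clause.
QR within a single clause is free, so the lower quantifier may take scope over the higher one.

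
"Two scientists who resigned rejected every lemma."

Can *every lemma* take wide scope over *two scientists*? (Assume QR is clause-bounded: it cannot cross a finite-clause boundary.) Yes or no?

Yes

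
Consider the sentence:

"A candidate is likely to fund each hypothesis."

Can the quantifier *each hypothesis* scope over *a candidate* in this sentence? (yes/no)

Yes

Infinitival complements of raising predicates do not block QR; *each hypothesis* and *a candidate* are effectively clausemates.
No island intervenes, so both surface and inverse scope are derivable.
Both orderings are possible: *a candidate* > *each hypothesis* and *each hypothesis* > *a candidate*.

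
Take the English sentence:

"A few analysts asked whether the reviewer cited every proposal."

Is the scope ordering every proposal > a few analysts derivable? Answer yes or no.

No

The DP *every proposal* is contained in the embedded question *whether the reviewer cited every proposal*.
Embedded wh-clauses are opaque for QR, so the quantifier stays inside the question.
Hence only narrow scope for *every proposal* (under *a few analysts*) survives.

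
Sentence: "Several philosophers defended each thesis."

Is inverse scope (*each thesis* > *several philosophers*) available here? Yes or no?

*each thesis* and *several philosophers* are in the same minimal clause.
Ordinary QR to a clause-peripheral position gives the wide-scope LF for the lower DP.

Yes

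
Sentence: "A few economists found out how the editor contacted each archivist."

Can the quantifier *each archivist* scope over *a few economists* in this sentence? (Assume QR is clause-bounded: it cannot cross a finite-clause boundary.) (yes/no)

No

The DP *each archivist* is contained in the embedded question *how the editor contacted each archivist*.
The wh-island constraint blocks QR out of an embedded interrogative.
So the wide-scope reading for *each archivist* is blocked.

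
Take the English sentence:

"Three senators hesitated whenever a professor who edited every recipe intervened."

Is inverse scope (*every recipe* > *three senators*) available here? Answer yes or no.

No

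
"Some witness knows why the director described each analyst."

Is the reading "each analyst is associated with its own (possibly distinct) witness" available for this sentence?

The described interpretation is the *each analyst* > *some witness* scoping.
The target quantifier *each analyst* is part of the embedded question *why the director described each analyst*.
An indirect question is a wh-island; the filled [Spec,CP] blocks QR across the CP edge.
So the wide-scope reading for *each analyst* is blocked.
(Only the surface reading survives: one fixed witness with respect to all the relevant analysts.)

No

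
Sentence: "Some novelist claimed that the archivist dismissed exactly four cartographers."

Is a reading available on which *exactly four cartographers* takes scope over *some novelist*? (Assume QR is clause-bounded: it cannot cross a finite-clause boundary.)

*exactly four cartographers* occurs within the finite complement clause *that the archivist dismissed exactly four cartographers*.
With QR restricted to its own tensed clause, the embedded quantifier cannot reach a matrix scope position.
So *exactly four cartographers* cannot raise to a position above *some novelist*.

No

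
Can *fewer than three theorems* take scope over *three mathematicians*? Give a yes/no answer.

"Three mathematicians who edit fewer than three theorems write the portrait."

No

*fewer than three theorems* is embedded in the relative clause *who edit fewer than three theorems*.
Quantifiers inside a relative clause are trapped there; the RC boundary blocks QR.
*fewer than three theorems* is confined to the island and cannot take scope over *three mathematicians*.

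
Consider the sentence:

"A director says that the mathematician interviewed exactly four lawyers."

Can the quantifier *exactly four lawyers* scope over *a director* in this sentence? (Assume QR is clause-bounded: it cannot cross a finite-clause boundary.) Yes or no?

No

The DP *exactly four lawyers* is contained in the finite complement clause *that the mathematician interviewed exactly four lawyers*.
Given the clause-boundedness assumption, QR cannot cross the finite CP into the matrix.
There is no licit LF on which *exactly four lawyers* c-commands *a director*.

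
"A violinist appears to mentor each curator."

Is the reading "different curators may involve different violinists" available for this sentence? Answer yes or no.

This is the *each curator* > *a violinist* reading.
Raising constructions are monoclausal for scope purposes; *each curator* is not separated from *a violinist* by any island.
QR within a single clause is free, so the lower quantifier may take scope over the higher one.

Yes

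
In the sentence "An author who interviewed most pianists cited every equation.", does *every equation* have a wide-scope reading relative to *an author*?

Yes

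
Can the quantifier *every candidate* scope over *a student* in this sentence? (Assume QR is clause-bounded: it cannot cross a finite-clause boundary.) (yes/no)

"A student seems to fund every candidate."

*every candidate* is inside a raising infinitive, which is transparent to QR (no CP barrier), so it behaves as a matrix argument.
Ordinary QR to a clause-peripheral position gives the wide-scope LF for the lower DP.

Yes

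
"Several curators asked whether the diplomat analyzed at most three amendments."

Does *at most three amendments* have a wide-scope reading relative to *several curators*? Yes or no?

Structurally, *at most three amendments* is inside the embedded question *whether the diplomat analyzed at most three amendments*.
Embedded wh-clauses are opaque for QR, so the quantifier stays inside the question.
So the wide-scope reading for *at most three amendments* is blocked.

No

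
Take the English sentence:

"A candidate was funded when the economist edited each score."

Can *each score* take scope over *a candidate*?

No

*each score* is embedded in the adjunct clause *when the economist edited each score*.
The adjunct-island constraint bars QR out of an adverbial clause.
So *each score* cannot raise high enough to outscope *a candidate*; only the surface ordering *a candidate* > *each score* is available.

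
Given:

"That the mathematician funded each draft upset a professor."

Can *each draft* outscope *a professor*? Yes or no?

No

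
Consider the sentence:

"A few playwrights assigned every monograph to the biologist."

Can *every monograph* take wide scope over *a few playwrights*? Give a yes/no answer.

Yes

Both DPs are arguments of the same predicate; there is no clause or island boundary between them.
Since no island is crossed, the inverse ordering is licensed alongside surface scope.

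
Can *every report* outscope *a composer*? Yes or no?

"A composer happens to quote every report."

Yes

*every report* is the object of the infinitival complement of a raising predicate; raising infinitives are transparent for QR, so the two DPs are in effect clausemates.
Since no island is crossed, the inverse ordering is licensed alongside surface scope.
The sentence is scopally ambiguous between *a composer* > *every report* and *every report* > *a composer*.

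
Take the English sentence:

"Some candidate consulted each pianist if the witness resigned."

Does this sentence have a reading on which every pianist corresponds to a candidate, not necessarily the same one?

That reading corresponds to *each pianist* > *some candidate*.
The adjunct island is irrelevant here — *each pianist* and *some candidate* are both in the matrix clause.
Clause-internal QR can adjoin the lower DP above the subject, yielding the inverse reading.
Both orderings are possible: *some candidate* > *each pianist* and *each pianist* > *some candidate*.

Yes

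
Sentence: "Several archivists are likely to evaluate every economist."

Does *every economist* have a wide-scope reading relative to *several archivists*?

Yes

Infinitival complements of raising predicates do not block QR; *every economist* and *several archivists* are effectively clausemates.
No island intervenes, so both surface and inverse scope are derivable.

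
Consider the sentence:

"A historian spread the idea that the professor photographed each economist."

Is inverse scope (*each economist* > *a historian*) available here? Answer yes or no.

No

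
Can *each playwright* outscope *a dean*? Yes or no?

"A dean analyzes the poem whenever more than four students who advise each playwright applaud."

Structurally, *each playwright* is inside the relative clause *who advise each playwright*, which is itself inside the adjunct *whenever more than four students who advise each playwright applaud*.
Both the relative clause and the enclosing adjunct are scope islands; QR cannot cross either.
So the wide-scope reading for *each playwright* is blocked.

No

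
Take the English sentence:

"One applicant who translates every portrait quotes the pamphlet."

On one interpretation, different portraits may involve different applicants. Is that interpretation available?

No

The paraphrase describes the scope ordering *every portrait* > *one applicant*.
Structurally, *every portrait* is inside the relative clause *who translates every portrait*.
Quantifiers inside a relative clause are trapped there; the RC boundary blocks QR.
The inverse ordering *every portrait* > *one applicant* is therefore underivable.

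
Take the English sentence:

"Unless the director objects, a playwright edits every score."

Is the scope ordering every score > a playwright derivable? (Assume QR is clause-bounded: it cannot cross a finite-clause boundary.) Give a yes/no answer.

Yes

The adjunct island is irrelevant here — *every score* and *a playwright* are both in the matrix clause.
Ordinary QR to a clause-peripheral position gives the wide-scope LF for the lower DP.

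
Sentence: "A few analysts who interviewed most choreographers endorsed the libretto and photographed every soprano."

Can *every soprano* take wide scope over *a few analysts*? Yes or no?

*every soprano* sits inside one conjunct of the coordinate structure (*photographed every soprano*).
A quantifier cannot raise out of one conjunct of a coordination across the whole coordinate structure — the CSC applies to QR.
The inverse ordering *every soprano* > *a few analysts* is therefore underivable.

No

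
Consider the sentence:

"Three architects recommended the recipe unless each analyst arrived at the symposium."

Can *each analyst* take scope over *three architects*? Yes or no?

The target quantifier *each analyst* is part of the adjunct clause *unless each analyst arrived at the symposium*.
Adverbial clauses are not L-marked, so they are barriers for QR — the quantifier cannot escape the adjunct.
There is no licit LF on which *each analyst* c-commands *three architects*.

No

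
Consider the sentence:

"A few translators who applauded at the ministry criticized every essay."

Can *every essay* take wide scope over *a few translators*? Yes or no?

Although the sentence contains a relative clause (*who applauded at the ministry*), *every essay* is outside it, in the matrix VP.
Nothing blocks QR of the lower DP to a position above the higher one, so inverse scope is available.
So *every essay* > *a few translators* is among the available readings.

Yes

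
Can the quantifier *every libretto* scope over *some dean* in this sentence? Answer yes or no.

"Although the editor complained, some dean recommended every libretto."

Although there is an adjunct clause, *every libretto* is in the main clause, not inside the adjunct.
No island intervenes, so both surface and inverse scope are derivable.
The sentence is scopally ambiguous between *some dean* > *every libretto* and *every libretto* > *some dean*.

Yes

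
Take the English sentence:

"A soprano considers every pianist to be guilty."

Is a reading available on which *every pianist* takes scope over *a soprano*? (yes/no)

Yes

ECM infinitives lack a CP barrier, so *every pianist* can QR over the matrix subject *a soprano*.
QR within a single clause is free, so the lower quantifier may take scope over the higher one.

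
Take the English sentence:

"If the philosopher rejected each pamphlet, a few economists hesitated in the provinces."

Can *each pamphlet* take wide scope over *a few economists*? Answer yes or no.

No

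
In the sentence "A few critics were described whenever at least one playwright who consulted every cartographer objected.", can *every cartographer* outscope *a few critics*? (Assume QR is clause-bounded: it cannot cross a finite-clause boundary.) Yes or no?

*every cartographer* occurs within the relative clause *who consulted every cartographer*, which is itself inside the adjunct *whenever at least one playwright who consulted every cartographer objected*.
Even if one barrier were somehow void, the other would still block QR.
So *every cartographer* cannot raise high enough to outscope *a few critics*; only the surface ordering *a few critics* > *every cartographer* is available.

No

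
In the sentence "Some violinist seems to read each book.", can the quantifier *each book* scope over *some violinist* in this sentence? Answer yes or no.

Yes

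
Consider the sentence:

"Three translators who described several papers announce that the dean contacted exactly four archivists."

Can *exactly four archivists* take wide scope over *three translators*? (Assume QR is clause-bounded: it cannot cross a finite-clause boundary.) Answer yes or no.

*exactly four archivists* sits inside the finite complement clause *that the dean contacted exactly four archivists*.
QR is clause-bounded, so the finite complement is a scope island for the embedded quantifier.
So *exactly four archivists* cannot raise high enough to outscope *three translators*; only the surface ordering *three translators* > *exactly four archivists* is available.

No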